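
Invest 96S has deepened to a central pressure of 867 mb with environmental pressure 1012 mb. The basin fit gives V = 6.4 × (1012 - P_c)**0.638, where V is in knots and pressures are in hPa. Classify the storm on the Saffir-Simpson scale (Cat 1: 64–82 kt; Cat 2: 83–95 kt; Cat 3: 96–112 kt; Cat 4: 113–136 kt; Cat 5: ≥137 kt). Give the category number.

5

ΔP = 1012 − 867 = 145 mb.
V ≈ 6.4 × 145^0.638 = 6.4 × 23.93 ≈ 153 kt.
153 kt falls in the Category 5 band.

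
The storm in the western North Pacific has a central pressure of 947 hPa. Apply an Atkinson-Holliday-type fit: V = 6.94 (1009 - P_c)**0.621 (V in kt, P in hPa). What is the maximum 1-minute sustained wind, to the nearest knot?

ΔP = 1009 − 947 = 62 hPa.
62^0.621 ≈ 12.974.
V ≈ 6.94 × 12.974 ≈ 90.0 kt.

90 kt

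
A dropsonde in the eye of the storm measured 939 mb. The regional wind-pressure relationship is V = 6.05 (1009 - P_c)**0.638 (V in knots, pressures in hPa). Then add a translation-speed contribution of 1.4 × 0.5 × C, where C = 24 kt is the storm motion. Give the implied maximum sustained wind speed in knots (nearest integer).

ΔP = 1009 − 939 = 70 mb.
70^0.638 ≈ 15.037.
V ≈ 6.05 × 15.037 ≈ 91.0 kt.
Translation term: 1.4 × 0.5 × 24 = 16.8 kt.
Corrected V ≈ 107.8 kt → 108 kt.

108 kt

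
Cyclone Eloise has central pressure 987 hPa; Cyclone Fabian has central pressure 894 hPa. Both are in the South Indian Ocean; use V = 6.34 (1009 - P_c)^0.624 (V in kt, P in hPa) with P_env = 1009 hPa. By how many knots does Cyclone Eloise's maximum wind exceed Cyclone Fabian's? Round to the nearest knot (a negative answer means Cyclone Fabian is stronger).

Cyclone Eloise: ΔP = 22; V ≈ 6.34 × 22^0.624 ≈ 43.63 kt.
Cyclone Fabian: ΔP = 115; V ≈ 6.34 × 115^0.624 ≈ 122.45 kt.
Difference ≈ 43.63 − 122.45 = -78.82 → -79 kt.

-79 kt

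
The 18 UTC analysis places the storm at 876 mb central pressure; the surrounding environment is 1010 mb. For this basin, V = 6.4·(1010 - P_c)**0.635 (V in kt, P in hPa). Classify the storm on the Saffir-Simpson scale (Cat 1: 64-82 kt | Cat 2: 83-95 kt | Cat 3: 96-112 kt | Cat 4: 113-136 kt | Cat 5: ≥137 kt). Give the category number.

ΔP = 1010 − 876 = 134 mb.
V ≈ 6.4 × 134^0.635 = 6.4 × 22.42 ≈ 144 kt.
144 kt falls in the Category 5 band.

5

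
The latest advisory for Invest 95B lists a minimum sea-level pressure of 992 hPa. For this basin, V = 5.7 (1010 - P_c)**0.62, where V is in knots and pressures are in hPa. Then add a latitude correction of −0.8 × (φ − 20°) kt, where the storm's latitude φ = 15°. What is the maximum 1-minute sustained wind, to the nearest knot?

ΔP = 1010 − 992 = 18 hPa.
18^0.62 ≈ 6.002.
V ≈ 5.7 × 6.002 ≈ 34.2 kt.
Latitude correction: −0.8 × (15 − 20) = 4 kt.
Corrected V ≈ 38.2 kt → 38 kt.

38 kt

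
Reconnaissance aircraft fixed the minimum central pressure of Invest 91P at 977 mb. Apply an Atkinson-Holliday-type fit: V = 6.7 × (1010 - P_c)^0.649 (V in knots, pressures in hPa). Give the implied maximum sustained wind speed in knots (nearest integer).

65 kt

ΔP = 1010 − 977 = 33 mb.
33^0.649 ≈ 9.672.
V ≈ 6.7 × 9.672 ≈ 64.8 kt.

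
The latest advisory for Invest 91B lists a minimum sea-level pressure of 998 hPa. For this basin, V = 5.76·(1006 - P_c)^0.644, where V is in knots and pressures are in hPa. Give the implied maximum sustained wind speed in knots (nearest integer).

ΔP = 1006 − 998 = 8 hPa.
8^0.644 ≈ 3.816.
V ≈ 5.76 × 3.816 ≈ 22.0 kt.

22 kt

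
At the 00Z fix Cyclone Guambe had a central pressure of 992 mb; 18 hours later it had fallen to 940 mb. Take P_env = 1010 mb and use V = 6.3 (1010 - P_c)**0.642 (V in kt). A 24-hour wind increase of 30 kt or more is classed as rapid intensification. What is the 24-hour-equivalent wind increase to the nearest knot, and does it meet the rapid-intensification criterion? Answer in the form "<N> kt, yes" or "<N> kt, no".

75 kt, yes

V₁: ΔP = 18, V ≈ 6.3 × 18^0.642 ≈ 40.29 kt.
V₂: ΔP = 70, V ≈ 6.3 × 70^0.642 ≈ 96.36 kt.
ΔV over 18 h = 56.07 kt → 24 h equivalent = 56.07 × 24/18 ≈ 74.76 kt.
75 kt ≥ 30 kt ⇒ rapid intensification.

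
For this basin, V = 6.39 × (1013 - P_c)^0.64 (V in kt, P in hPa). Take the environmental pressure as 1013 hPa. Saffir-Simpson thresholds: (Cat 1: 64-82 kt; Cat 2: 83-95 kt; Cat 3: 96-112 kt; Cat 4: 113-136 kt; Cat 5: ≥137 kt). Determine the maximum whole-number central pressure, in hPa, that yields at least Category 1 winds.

Category 1 begins at V = 64 kt.
Required ΔP = (64/6.39)^(1/0.64) = 10.016^1.562 ≈ 36.61 hPa.
P_c ≤ 1013 − 36.61 = 976.39, so the highest integer P_c is 976 hPa.

976 hPa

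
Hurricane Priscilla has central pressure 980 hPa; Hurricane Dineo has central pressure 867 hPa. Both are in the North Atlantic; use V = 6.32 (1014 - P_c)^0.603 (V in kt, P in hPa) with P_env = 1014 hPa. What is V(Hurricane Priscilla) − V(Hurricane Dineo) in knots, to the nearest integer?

Hurricane Priscilla: ΔP = 34; V ≈ 6.32 × 34^0.603 ≈ 52.99 kt.
Hurricane Dineo: ΔP = 147; V ≈ 6.32 × 147^0.603 ≈ 128.12 kt.
Difference ≈ 52.99 − 128.12 = -75.13 → -75 kt.

-75 kt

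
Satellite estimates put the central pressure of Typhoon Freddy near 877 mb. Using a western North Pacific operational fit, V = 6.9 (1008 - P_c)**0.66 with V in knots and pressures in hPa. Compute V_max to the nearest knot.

ΔP = 1008 − 877 = 131 mb.
131^0.66 ≈ 24.969.
V ≈ 6.9 × 24.969 ≈ 172.3 kt.

172 kt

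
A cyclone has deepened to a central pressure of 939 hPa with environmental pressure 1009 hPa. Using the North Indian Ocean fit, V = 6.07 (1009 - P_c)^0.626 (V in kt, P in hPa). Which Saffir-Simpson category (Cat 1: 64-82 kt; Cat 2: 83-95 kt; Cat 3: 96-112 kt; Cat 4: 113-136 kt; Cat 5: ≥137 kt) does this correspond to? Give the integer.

ΔP = 1009 − 939 = 70 hPa.
V ≈ 6.07 × 70^0.626 = 6.07 × 14.29 ≈ 87 kt.
87 kt falls in the Category 2 band.

2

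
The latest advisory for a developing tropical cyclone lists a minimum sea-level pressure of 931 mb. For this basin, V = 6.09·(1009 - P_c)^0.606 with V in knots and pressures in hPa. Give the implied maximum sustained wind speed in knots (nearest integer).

ΔP = 1009 − 931 = 78 mb.
78^0.606 ≈ 14.016.
V ≈ 6.09 × 14.016 ≈ 85.4 kt.

85 kt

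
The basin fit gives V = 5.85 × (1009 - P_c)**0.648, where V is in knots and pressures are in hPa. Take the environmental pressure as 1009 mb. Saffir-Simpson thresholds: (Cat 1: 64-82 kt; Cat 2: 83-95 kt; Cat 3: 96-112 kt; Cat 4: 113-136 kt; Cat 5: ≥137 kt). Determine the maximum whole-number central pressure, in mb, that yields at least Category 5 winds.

Category 5 begins at V = 137 kt.
Required ΔP = (137/5.85)^(1/0.648) = 23.419^1.543 ≈ 129.88 mb.
P_c ≤ 1009 − 129.88 = 879.12, so the highest integer P_c is 879 mb.

879 mb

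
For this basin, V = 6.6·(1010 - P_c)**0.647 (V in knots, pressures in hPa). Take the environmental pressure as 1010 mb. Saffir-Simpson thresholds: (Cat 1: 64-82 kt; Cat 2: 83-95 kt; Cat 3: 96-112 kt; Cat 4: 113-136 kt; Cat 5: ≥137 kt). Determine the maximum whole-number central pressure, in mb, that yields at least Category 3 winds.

Category 3 begins at V = 96 kt.
Required ΔP = (96/6.6)^(1/0.647) = 14.545^1.546 ≈ 62.68 mb.
P_c ≤ 1010 − 62.68 = 947.32, so the highest integer P_c is 947 mb.

947 mb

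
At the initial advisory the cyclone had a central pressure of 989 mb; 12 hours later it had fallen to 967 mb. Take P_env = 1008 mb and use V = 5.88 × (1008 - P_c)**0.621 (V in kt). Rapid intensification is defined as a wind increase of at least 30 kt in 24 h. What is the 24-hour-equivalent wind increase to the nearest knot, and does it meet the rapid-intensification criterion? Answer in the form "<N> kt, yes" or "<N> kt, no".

V₁: ΔP = 19, V ≈ 5.88 × 19^0.621 ≈ 36.60 kt.
V₂: ΔP = 41, V ≈ 5.88 × 41^0.621 ≈ 59.01 kt.
ΔV over 12 h = 22.41 kt → 24 h equivalent = 22.41 × 24/12 ≈ 44.82 kt.
45 kt ≥ 30 kt ⇒ rapid intensification.

45 kt, yes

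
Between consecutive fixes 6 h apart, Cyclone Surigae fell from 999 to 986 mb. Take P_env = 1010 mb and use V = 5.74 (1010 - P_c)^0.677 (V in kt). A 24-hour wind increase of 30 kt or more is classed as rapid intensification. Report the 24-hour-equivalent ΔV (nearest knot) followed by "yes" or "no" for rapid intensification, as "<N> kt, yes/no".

V₁: ΔP = 11, V ≈ 5.74 × 11^0.677 ≈ 29.10 kt.
V₂: ΔP = 24, V ≈ 5.74 × 24^0.677 ≈ 49.35 kt.
ΔV over 6 h = 20.25 kt → 24 h equivalent = 20.25 × 24/6 ≈ 81.00 kt.
81 kt ≥ 30 kt ⇒ rapid intensification.

81 kt, yes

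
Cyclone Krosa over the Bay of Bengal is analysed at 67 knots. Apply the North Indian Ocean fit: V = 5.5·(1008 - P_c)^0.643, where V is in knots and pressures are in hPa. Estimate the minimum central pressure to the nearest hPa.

ΔP = (V / 5.5)^(1/0.643) = (67/5.5)^1.555.
67/5.5 = 12.182; 12.182^1.555 ≈ 48.81 hPa.
P_c = 1008 − 48.81 = 959.19 ≈ 959 hPa.

959 hPa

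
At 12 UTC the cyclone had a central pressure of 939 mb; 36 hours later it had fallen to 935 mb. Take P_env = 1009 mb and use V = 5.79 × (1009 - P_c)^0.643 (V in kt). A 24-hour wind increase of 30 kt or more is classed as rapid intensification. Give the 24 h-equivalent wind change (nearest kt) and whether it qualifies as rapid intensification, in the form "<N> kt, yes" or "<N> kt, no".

2 kt, no

V₁: ΔP = 70, V ≈ 5.79 × 70^0.643 ≈ 88.94 kt.
V₂: ΔP = 74, V ≈ 5.79 × 74^0.643 ≈ 92.17 kt.
ΔV over 36 h = 3.23 kt → 24 h equivalent = 3.23 × 24/36 ≈ 2.15 kt.
2 kt < 30 kt ⇒ not rapid intensification.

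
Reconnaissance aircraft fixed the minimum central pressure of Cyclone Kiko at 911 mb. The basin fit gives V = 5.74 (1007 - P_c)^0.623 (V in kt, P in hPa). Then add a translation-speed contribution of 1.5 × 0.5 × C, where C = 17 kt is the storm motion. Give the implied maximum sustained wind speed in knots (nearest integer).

ΔP = 1007 − 911 = 96 mb.
96^0.623 ≈ 17.177.
V ≈ 5.74 × 17.177 ≈ 98.6 kt.
Translation term: 1.5 × 0.5 × 17 = 12.75 kt.
Corrected V ≈ 111.35 kt → 111 kt.

111 kt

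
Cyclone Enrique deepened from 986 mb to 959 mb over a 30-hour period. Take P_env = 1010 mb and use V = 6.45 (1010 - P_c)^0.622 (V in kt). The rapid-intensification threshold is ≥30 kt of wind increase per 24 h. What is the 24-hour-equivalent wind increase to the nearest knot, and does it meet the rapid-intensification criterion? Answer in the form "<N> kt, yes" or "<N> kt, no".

V₁: ΔP = 24, V ≈ 6.45 × 24^0.622 ≈ 46.56 kt.
V₂: ΔP = 51, V ≈ 6.45 × 51^0.622 ≈ 74.42 kt.
ΔV over 30 h = 27.86 kt → 24 h equivalent = 27.86 × 24/30 ≈ 22.29 kt.
22 kt < 30 kt ⇒ not rapid intensification.

22 kt, no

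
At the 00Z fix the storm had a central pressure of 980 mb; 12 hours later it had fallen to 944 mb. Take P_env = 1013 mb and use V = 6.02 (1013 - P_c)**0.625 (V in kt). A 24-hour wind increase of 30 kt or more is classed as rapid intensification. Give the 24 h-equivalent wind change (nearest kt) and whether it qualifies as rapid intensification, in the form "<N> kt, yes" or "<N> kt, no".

V₁: ΔP = 33, V ≈ 6.02 × 33^0.625 ≈ 53.54 kt.
V₂: ΔP = 69, V ≈ 6.02 × 69^0.625 ≈ 84.89 kt.
ΔV over 12 h = 31.35 kt → 24 h equivalent = 31.35 × 24/12 ≈ 62.70 kt.
63 kt ≥ 30 kt ⇒ rapid intensification.

63 kt, yes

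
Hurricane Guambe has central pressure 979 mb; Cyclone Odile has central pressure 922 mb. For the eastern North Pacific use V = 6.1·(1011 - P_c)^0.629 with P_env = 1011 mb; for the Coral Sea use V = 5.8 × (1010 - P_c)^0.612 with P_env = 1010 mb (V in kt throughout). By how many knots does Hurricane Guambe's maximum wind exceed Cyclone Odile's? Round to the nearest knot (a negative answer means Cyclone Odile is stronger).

Hurricane Guambe: ΔP = 32; V ≈ 6.1 × 32^0.629 ≈ 53.96 kt.
Cyclone Odile: ΔP = 88; V ≈ 5.8 × 88^0.612 ≈ 89.84 kt.
Difference ≈ 53.96 − 89.84 = -35.88 → -36 kt.

-36 kt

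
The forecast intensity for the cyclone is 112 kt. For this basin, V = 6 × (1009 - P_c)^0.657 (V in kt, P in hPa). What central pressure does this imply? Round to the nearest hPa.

ΔP = (V / 6)^(1/0.657) = (112/6)^1.522.
112/6 = 18.667; 18.667^1.522 ≈ 86.03 hPa.
P_c = 1009 − 86.03 = 922.97 ≈ 923 hPa.

923 hPa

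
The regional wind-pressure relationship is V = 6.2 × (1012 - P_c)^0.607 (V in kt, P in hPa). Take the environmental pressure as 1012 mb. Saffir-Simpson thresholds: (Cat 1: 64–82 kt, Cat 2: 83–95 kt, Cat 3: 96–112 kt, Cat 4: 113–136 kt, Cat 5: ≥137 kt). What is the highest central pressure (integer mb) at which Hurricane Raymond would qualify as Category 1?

Category 1 begins at V = 64 kt.
Required ΔP = (64/6.2)^(1/0.607) = 10.323^1.647 ≈ 46.79 mb.
P_c ≤ 1012 − 46.79 = 965.21, so the highest integer P_c is 965 mb.

965 mb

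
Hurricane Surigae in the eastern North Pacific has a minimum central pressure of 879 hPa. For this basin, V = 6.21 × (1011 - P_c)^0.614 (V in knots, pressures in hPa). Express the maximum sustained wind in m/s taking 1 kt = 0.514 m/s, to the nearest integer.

64 m/s

ΔP = 1011 − 879 = 132 hPa.
V ≈ 6.21 × 132^0.614 = 6.21 × 20.046 ≈ 124.487 kt.
124.487 × 0.514 ≈ 63.99 m/s → 64 m/s.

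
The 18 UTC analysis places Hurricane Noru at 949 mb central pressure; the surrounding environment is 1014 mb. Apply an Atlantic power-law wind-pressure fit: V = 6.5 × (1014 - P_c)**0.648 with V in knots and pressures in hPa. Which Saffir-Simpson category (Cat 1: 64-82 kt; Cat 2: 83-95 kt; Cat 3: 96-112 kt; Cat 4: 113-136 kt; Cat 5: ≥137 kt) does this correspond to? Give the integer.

ΔP = 1014 − 949 = 65 mb.
V ≈ 6.5 × 65^0.648 = 6.5 × 14.95 ≈ 97 kt.
97 kt falls in the Category 3 band.

3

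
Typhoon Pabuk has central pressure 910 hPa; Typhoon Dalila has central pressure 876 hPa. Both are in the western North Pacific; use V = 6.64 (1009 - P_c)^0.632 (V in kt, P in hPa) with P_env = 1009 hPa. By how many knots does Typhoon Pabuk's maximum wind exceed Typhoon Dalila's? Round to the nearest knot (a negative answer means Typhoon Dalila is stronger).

-25 kt

Typhoon Pabuk: ΔP = 99; V ≈ 6.64 × 99^0.632 ≈ 121.17 kt.
Typhoon Dalila: ΔP = 133; V ≈ 6.64 × 133^0.632 ≈ 146.03 kt.
Difference ≈ 121.17 − 146.03 = -24.86 → -25 kt.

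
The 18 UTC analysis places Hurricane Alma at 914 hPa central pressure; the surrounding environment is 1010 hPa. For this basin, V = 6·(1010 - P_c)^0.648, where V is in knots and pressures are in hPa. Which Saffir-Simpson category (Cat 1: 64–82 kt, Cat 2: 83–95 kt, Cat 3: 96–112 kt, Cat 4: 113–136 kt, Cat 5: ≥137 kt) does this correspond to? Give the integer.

4

ΔP = 1010 − 914 = 96 hPa.
V ≈ 6 × 96^0.648 = 6 × 19.25 ≈ 116 kt.
116 kt falls in the Category 4 band.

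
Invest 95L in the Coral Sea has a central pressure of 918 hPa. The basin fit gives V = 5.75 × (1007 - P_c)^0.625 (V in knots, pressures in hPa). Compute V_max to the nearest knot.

ΔP = 1007 − 918 = 89 hPa.
89^0.625 ≈ 16.534.
V ≈ 5.75 × 16.534 ≈ 95.1 kt.

95 kt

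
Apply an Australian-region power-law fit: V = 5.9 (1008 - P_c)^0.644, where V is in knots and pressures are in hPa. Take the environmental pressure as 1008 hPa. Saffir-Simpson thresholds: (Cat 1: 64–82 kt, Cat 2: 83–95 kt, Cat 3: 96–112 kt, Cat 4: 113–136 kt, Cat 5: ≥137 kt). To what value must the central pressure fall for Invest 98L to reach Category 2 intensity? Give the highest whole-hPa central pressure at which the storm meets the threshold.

947 hPa

Category 2 begins at V = 83 kt.
Required ΔP = (83/5.9)^(1/0.644) = 14.068^1.553 ≈ 60.67 hPa.
P_c ≤ 1008 − 60.67 = 947.33, so the highest integer P_c is 947 hPa.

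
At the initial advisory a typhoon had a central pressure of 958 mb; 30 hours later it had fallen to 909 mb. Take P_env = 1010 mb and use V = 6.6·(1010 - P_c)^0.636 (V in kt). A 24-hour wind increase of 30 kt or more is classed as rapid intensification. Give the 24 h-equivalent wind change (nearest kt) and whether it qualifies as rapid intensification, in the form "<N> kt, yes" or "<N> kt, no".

V₁: ΔP = 52, V ≈ 6.6 × 52^0.636 ≈ 81.46 kt.
V₂: ΔP = 101, V ≈ 6.6 × 101^0.636 ≈ 124.25 kt.
ΔV over 30 h = 42.79 kt → 24 h equivalent = 42.79 × 24/30 ≈ 34.23 kt.
34 kt ≥ 30 kt ⇒ rapid intensification.

34 kt, yes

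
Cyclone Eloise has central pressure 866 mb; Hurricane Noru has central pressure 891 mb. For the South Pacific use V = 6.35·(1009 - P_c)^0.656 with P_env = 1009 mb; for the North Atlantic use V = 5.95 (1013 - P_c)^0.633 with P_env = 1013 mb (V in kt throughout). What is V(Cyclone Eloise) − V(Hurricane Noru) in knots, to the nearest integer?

Cyclone Eloise: ΔP = 143; V ≈ 6.35 × 143^0.656 ≈ 164.69 kt.
Hurricane Noru: ΔP = 122; V ≈ 5.95 × 122^0.633 ≈ 124.50 kt.
Difference ≈ 164.69 − 124.50 = 40.19 → 40 kt.

40 kt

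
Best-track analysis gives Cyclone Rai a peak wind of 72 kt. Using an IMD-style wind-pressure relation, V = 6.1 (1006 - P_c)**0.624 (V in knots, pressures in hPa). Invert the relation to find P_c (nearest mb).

954 mb

ΔP = (V / 6.1)^(1/0.624) = (72/6.1)^1.603.
72/6.1 = 11.803; 11.803^1.603 ≈ 52.23 mb.
P_c = 1006 − 52.23 = 953.77 ≈ 954 mb.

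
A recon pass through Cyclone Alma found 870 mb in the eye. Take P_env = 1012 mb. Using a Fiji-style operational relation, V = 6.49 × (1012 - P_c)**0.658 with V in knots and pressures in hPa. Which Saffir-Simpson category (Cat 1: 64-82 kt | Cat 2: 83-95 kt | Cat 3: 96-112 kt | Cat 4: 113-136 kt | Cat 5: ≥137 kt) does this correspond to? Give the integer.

ΔP = 1012 − 870 = 142 mb.
V ≈ 6.49 × 142^0.658 = 6.49 × 26.07 ≈ 169 kt.
169 kt falls in the Category 5 band.

5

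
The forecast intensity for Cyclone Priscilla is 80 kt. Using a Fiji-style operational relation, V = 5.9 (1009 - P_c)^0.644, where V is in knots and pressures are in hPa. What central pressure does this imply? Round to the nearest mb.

ΔP = (V / 5.9)^(1/0.644) = (80/5.9)^1.553.
80/5.9 = 13.559; 13.559^1.553 ≈ 57.30 mb.
P_c = 1009 − 57.30 = 951.70 ≈ 952 mb.

952 mb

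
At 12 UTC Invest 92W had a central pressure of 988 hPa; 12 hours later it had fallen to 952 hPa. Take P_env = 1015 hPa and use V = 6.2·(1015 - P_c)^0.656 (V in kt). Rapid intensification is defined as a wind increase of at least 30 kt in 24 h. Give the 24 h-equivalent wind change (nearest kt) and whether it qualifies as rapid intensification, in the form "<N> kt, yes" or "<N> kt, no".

V₁: ΔP = 27, V ≈ 6.2 × 27^0.656 ≈ 53.87 kt.
V₂: ΔP = 63, V ≈ 6.2 × 63^0.656 ≈ 93.92 kt.
ΔV over 12 h = 40.05 kt → 24 h equivalent = 40.05 × 24/12 ≈ 80.10 kt.
80 kt ≥ 30 kt ⇒ rapid intensification.

80 kt, yes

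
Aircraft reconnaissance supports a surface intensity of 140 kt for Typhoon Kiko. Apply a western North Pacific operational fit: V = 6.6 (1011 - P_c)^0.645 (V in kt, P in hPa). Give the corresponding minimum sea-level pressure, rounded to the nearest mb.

ΔP = (V / 6.6)^(1/0.645) = (140/6.6)^1.550.
140/6.6 = 21.212; 21.212^1.550 ≈ 113.95 mb.
P_c = 1011 − 113.95 = 897.05 ≈ 897 mb.

897 mb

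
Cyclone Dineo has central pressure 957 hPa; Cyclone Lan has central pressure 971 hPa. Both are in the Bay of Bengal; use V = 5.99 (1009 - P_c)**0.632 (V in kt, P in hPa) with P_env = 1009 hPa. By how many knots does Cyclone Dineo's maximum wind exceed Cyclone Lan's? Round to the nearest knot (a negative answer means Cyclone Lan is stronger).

13 kt

Cyclone Dineo: ΔP = 52; V ≈ 5.99 × 52^0.632 ≈ 72.77 kt.
Cyclone Lan: ΔP = 38; V ≈ 5.99 × 38^0.632 ≈ 59.68 kt.
Difference ≈ 72.77 − 59.68 = 13.09 → 13 kt.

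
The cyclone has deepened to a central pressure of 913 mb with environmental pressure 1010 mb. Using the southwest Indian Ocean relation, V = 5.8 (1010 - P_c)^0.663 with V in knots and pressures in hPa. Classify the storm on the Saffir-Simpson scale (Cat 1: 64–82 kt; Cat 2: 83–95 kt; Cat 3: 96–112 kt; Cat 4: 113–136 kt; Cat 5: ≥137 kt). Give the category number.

4

ΔP = 1010 − 913 = 97 mb.
V ≈ 5.8 × 97^0.663 = 5.8 × 20.76 ≈ 120 kt.
120 kt falls in the Category 4 band.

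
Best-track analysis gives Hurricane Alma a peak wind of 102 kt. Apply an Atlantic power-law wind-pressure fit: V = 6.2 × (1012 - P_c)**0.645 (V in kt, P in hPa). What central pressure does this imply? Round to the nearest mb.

935 mb

ΔP = (V / 6.2)^(1/0.645) = (102/6.2)^1.550.
102/6.2 = 16.452; 16.452^1.550 ≈ 76.84 mb.
P_c = 1012 − 76.84 = 935.16 ≈ 935 mb.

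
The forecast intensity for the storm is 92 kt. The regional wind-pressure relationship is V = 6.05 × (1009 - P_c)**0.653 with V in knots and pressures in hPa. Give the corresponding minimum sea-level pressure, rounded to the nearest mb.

944 mb

ΔP = (V / 6.05)^(1/0.653) = (92/6.05)^1.531.
92/6.05 = 15.207; 15.207^1.531 ≈ 64.59 mb.
P_c = 1009 − 64.59 = 944.41 ≈ 944 mb.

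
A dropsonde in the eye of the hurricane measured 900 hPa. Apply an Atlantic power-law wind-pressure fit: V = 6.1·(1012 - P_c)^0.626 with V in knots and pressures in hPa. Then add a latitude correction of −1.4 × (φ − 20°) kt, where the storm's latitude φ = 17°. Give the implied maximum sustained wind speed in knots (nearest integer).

121 kt

ΔP = 1012 − 900 = 112 hPa.
112^0.626 ≈ 19.178.
V ≈ 6.1 × 19.178 ≈ 117.0 kt.
Latitude correction: −1.4 × (17 − 20) = 4.2 kt.
Corrected V ≈ 121.2 kt → 121 kt.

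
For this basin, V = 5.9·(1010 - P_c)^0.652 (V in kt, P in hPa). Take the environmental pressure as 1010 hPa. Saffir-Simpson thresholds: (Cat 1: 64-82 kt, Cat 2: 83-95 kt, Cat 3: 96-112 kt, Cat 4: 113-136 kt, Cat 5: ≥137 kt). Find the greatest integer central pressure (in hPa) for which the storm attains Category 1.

Category 1 begins at V = 64 kt.
Required ΔP = (64/5.9)^(1/0.652) = 10.847^1.534 ≈ 38.72 hPa.
P_c ≤ 1010 − 38.72 = 971.28, so the highest integer P_c is 971 hPa.

971 hPa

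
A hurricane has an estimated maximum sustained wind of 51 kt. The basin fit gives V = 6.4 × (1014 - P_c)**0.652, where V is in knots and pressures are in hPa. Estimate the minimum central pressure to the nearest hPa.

990 hPa

ΔP = (V / 6.4)^(1/0.652) = (51/6.4)^1.534.
51/6.4 = 7.969; 7.969^1.534 ≈ 24.13 hPa.
P_c = 1014 − 24.13 = 989.87 ≈ 990 hPa.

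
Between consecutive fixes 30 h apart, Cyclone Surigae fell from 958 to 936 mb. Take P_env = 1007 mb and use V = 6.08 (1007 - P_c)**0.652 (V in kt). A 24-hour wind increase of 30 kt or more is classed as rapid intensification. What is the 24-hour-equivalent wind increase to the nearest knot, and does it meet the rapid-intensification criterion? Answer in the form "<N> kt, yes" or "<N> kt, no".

V₁: ΔP = 49, V ≈ 6.08 × 49^0.652 ≈ 76.90 kt.
V₂: ΔP = 71, V ≈ 6.08 × 71^0.652 ≈ 97.93 kt.
ΔV over 30 h = 21.03 kt → 24 h equivalent = 21.03 × 24/30 ≈ 16.82 kt.
17 kt < 30 kt ⇒ not rapid intensification.

17 kt, no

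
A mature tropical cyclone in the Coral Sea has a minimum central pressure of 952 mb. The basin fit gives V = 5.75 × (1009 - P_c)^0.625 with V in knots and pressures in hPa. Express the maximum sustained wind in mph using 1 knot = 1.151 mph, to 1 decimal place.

82.8 mph

ΔP = 1009 − 952 = 57 mb.
V ≈ 5.75 × 57^0.625 = 5.75 × 12.515 ≈ 71.960 kt.
71.960 × 1.151 ≈ 82.83 mph → 82.8 mph.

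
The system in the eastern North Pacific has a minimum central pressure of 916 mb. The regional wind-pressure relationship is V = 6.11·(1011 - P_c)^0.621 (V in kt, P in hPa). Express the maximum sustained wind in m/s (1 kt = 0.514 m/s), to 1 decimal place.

53.1 m/s

ΔP = 1011 − 916 = 95 mb.
V ≈ 6.11 × 95^0.621 = 6.11 × 16.911 ≈ 103.326 kt.
103.326 × 0.514 ≈ 53.11 m/s → 53.1 m/s.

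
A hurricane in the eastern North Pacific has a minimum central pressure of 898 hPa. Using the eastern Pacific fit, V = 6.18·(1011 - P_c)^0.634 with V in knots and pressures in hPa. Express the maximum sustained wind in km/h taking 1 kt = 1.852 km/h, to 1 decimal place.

ΔP = 1011 − 898 = 113 hPa.
V ≈ 6.18 × 113^0.634 = 6.18 × 20.029 ≈ 123.777 kt.
123.777 × 1.852 ≈ 229.24 km/h → 229.2 km/h.

229.2 km/h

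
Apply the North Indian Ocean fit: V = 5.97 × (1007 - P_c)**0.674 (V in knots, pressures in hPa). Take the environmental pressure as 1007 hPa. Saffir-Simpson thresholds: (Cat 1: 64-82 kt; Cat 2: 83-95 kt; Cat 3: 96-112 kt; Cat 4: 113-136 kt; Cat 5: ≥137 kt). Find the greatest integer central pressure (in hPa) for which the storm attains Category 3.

945 hPa

Category 3 begins at V = 96 kt.
Required ΔP = (96/5.97)^(1/0.674) = 16.080^1.484 ≈ 61.63 hPa.
P_c ≤ 1007 − 61.63 = 945.37, so the highest integer P_c is 945 hPa.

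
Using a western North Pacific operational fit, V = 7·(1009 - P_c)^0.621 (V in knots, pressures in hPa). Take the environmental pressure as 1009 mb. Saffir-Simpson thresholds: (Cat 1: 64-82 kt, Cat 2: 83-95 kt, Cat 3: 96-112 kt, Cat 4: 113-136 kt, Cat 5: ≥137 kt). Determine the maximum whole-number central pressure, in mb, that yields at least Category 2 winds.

955 mb

Category 2 begins at V = 83 kt.
Required ΔP = (83/7)^(1/0.621) = 11.857^1.610 ≈ 53.63 mb.
P_c ≤ 1009 − 53.63 = 955.37, so the highest integer P_c is 955 mb.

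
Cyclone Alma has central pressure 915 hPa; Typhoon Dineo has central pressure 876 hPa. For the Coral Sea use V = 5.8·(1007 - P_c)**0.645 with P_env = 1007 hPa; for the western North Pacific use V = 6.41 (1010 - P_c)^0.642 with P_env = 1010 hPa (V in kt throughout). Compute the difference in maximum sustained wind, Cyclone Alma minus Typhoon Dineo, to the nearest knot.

-42 kt

Cyclone Alma: ΔP = 92; V ≈ 5.8 × 92^0.645 ≈ 107.17 kt.
Typhoon Dineo: ΔP = 134; V ≈ 6.41 × 134^0.642 ≈ 148.75 kt.
Difference ≈ 107.17 − 148.75 = -41.58 → -42 kt.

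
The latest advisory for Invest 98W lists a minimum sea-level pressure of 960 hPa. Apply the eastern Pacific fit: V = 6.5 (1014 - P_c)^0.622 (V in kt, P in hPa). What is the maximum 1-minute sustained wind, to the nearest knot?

78 kt

ΔP = 1014 − 960 = 54 hPa.
54^0.622 ≈ 11.955.
V ≈ 6.5 × 11.955 ≈ 77.7 kt.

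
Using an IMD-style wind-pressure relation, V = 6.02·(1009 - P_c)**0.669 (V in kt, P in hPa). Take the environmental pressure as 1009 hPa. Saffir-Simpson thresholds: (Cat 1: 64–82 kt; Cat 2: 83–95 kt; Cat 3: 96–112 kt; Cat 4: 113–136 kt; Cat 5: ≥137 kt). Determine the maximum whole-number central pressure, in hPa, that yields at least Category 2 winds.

Category 2 begins at V = 83 kt.
Required ΔP = (83/6.02)^(1/0.669) = 13.787^1.495 ≈ 50.50 hPa.
P_c ≤ 1009 − 50.50 = 958.50, so the highest integer P_c is 958 hPa.

958 hPa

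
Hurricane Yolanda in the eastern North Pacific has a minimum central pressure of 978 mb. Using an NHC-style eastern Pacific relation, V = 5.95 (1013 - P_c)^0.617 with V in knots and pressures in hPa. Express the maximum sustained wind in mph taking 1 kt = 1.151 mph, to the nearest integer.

61 mph

ΔP = 1013 − 978 = 35 mb.
V ≈ 5.95 × 35^0.617 = 5.95 × 8.968 ≈ 53.359 kt.
53.359 × 1.151 ≈ 61.42 mph → 61 mph.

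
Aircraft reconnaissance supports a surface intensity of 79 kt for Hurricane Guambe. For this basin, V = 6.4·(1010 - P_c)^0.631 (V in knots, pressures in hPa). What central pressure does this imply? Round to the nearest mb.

956 mb

ΔP = (V / 6.4)^(1/0.631) = (79/6.4)^1.585.
79/6.4 = 12.344; 12.344^1.585 ≈ 53.67 mb.
P_c = 1010 − 53.67 = 956.33 ≈ 956 mb.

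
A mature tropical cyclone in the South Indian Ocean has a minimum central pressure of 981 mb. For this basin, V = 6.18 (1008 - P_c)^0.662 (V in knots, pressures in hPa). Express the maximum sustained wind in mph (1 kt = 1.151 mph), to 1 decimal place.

63.0 mph

ΔP = 1008 − 981 = 27 mb.
V ≈ 6.18 × 27^0.662 = 6.18 × 8.863 ≈ 54.771 kt.
54.771 × 1.151 ≈ 63.04 mph → 63.0 mph.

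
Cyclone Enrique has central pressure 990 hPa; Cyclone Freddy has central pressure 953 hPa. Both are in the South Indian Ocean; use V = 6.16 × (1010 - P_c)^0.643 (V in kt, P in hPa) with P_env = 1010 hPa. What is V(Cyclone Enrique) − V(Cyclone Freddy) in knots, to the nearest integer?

-41 kt

Cyclone Enrique: ΔP = 20; V ≈ 6.16 × 20^0.643 ≈ 42.28 kt.
Cyclone Freddy: ΔP = 57; V ≈ 6.16 × 57^0.643 ≈ 82.91 kt.
Difference ≈ 42.28 − 82.91 = -40.63 → -41 kt.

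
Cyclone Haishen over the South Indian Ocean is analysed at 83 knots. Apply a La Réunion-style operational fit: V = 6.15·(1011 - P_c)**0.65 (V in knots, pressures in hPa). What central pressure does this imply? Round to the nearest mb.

956 mb

ΔP = (V / 6.15)^(1/0.65) = (83/6.15)^1.538.
83/6.15 = 13.496; 13.496^1.538 ≈ 54.80 mb.
P_c = 1011 − 54.80 = 956.20 ≈ 956 mb.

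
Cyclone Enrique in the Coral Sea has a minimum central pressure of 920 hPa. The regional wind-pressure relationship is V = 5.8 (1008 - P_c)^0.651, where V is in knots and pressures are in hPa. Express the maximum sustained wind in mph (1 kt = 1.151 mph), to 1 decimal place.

ΔP = 1008 − 920 = 88 hPa.
V ≈ 5.8 × 88^0.651 = 5.8 × 18.444 ≈ 106.976 kt.
106.976 × 1.151 ≈ 123.13 mph → 123.1 mph.

123.1 mph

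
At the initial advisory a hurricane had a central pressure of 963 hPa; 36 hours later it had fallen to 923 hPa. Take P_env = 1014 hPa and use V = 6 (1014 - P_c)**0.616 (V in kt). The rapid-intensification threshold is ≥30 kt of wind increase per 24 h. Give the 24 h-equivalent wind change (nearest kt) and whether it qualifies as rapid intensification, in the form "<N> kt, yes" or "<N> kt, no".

V₁: ΔP = 51, V ≈ 6 × 51^0.616 ≈ 67.61 kt.
V₂: ΔP = 91, V ≈ 6 × 91^0.616 ≈ 96.59 kt.
ΔV over 36 h = 28.98 kt → 24 h equivalent = 28.98 × 24/36 ≈ 19.32 kt.
19 kt < 30 kt ⇒ not rapid intensification.

19 kt, no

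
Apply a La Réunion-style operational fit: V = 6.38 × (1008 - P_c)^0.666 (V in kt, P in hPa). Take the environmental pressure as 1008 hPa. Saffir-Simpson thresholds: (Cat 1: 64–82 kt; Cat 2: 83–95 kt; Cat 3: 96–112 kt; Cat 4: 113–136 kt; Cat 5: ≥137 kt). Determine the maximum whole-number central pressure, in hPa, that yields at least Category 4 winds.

Category 4 begins at V = 113 kt.
Required ΔP = (113/6.38)^(1/0.666) = 17.712^1.502 ≈ 74.86 hPa.
P_c ≤ 1008 − 74.86 = 933.14, so the highest integer P_c is 933 hPa.

933 hPa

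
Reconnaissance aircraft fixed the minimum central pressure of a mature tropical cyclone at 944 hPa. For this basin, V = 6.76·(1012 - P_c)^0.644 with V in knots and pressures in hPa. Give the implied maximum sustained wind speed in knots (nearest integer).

ΔP = 1012 − 944 = 68 hPa.
68^0.644 ≈ 15.140.
V ≈ 6.76 × 15.140 ≈ 102.3 kt.

102 kt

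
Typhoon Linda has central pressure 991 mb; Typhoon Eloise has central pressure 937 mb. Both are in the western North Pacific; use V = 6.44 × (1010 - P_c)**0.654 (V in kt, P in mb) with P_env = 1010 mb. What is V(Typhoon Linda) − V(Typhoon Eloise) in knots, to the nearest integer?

-62 kt

Typhoon Linda: ΔP = 19; V ≈ 6.44 × 19^0.654 ≈ 44.18 kt.
Typhoon Eloise: ΔP = 73; V ≈ 6.44 × 73^0.654 ≈ 106.54 kt.
Difference ≈ 44.18 − 106.54 = -62.36 → -62 kt.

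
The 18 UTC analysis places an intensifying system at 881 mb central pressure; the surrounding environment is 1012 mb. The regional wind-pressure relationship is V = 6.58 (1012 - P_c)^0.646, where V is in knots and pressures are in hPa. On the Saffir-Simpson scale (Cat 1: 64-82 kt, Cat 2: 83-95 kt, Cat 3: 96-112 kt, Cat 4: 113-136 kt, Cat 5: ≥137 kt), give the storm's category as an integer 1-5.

5

ΔP = 1012 − 881 = 131 mb.
V ≈ 6.58 × 131^0.646 = 6.58 × 23.32 ≈ 153 kt.
153 kt falls in the Category 5 band.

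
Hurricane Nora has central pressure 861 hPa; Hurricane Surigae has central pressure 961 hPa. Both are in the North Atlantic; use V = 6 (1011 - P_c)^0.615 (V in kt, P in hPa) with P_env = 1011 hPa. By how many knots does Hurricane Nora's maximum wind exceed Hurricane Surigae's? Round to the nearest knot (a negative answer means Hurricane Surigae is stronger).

64 kt

Hurricane Nora: ΔP = 150; V ≈ 6 × 150^0.615 ≈ 130.75 kt.
Hurricane Surigae: ΔP = 50; V ≈ 6 × 50^0.615 ≈ 66.53 kt.
Difference ≈ 130.75 − 66.53 = 64.22 → 64 kt.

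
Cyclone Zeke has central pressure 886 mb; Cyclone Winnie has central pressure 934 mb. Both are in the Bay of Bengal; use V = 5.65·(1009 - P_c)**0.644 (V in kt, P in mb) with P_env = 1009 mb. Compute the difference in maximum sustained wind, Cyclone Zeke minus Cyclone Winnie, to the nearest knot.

Cyclone Zeke: ΔP = 123; V ≈ 5.65 × 123^0.644 ≈ 125.30 kt.
Cyclone Winnie: ΔP = 75; V ≈ 5.65 × 75^0.644 ≈ 91.11 kt.
Difference ≈ 125.30 − 91.11 = 34.19 → 34 kt.

34 kt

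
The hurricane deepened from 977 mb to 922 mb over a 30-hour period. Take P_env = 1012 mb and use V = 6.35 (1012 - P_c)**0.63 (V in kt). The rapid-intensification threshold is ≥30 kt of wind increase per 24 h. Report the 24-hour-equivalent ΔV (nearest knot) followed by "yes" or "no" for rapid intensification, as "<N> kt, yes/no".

39 kt, yes

V₁: ΔP = 35, V ≈ 6.35 × 35^0.63 ≈ 59.64 kt.
V₂: ΔP = 90, V ≈ 6.35 × 90^0.63 ≈ 108.13 kt.
ΔV over 30 h = 48.49 kt → 24 h equivalent = 48.49 × 24/30 ≈ 38.79 kt.
39 kt ≥ 30 kt ⇒ rapid intensification.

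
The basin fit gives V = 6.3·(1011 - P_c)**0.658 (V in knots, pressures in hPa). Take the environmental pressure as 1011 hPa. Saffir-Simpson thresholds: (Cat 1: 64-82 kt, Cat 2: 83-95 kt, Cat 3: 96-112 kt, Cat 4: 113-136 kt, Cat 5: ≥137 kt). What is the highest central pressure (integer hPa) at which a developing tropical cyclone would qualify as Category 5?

Category 5 begins at V = 137 kt.
Required ΔP = (137/6.3)^(1/0.658) = 21.746^1.520 ≈ 107.77 hPa.
P_c ≤ 1011 − 107.77 = 903.23, so the highest integer P_c is 903 hPa.

903 hPa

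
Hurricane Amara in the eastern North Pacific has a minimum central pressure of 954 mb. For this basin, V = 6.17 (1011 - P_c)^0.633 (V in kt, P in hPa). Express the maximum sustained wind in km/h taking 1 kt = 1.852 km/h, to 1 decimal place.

147.7 km/h

ΔP = 1011 − 954 = 57 mb.
V ≈ 6.17 × 57^0.633 = 6.17 × 12.926 ≈ 79.754 kt.
79.754 × 1.852 ≈ 147.70 km/h → 147.7 km/h.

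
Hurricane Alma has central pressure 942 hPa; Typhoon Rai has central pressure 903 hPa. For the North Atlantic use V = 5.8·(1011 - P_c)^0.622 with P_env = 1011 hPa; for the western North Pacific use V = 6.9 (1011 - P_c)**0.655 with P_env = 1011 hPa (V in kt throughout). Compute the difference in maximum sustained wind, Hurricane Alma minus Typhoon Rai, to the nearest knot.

Hurricane Alma: ΔP = 69; V ≈ 5.8 × 69^0.622 ≈ 80.76 kt.
Typhoon Rai: ΔP = 108; V ≈ 6.9 × 108^0.655 ≈ 148.16 kt.
Difference ≈ 80.76 − 148.16 = -67.40 → -67 kt.

-67 kt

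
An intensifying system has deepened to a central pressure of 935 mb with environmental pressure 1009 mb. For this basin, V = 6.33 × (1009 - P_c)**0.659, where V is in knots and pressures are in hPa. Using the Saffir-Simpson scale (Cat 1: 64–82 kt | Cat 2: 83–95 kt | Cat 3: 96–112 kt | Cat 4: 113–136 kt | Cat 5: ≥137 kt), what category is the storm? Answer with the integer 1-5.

3

ΔP = 1009 − 935 = 74 mb.
V ≈ 6.33 × 74^0.659 = 6.33 × 17.05 ≈ 108 kt.
108 kt falls in the Category 3 band.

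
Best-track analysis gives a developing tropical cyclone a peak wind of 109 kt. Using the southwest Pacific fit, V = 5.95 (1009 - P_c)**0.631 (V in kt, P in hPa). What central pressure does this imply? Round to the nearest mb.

909 mb

ΔP = (V / 5.95)^(1/0.631) = (109/5.95)^1.585.
109/5.95 = 18.319; 18.319^1.585 ≈ 100.33 mb.
P_c = 1009 − 100.33 = 908.67 ≈ 909 mb.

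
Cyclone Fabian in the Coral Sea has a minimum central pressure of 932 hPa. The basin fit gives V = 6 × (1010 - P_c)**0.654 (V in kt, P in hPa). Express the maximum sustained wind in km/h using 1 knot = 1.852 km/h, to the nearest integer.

192 km/h

ΔP = 1010 − 932 = 78 hPa.
V ≈ 6 × 78^0.654 = 6 × 17.275 ≈ 103.653 kt.
103.653 × 1.852 ≈ 191.97 km/h → 192 km/h.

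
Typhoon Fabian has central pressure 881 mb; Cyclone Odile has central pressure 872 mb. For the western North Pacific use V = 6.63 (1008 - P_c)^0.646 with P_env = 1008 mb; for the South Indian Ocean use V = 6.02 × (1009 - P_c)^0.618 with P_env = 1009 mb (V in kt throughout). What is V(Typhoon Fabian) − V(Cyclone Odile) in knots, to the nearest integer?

26 kt

Typhoon Fabian: ΔP = 127; V ≈ 6.63 × 127^0.646 ≈ 151.56 kt.
Cyclone Odile: ΔP = 137; V ≈ 6.02 × 137^0.618 ≈ 125.92 kt.
Difference ≈ 151.56 − 125.92 = 25.64 → 26 kt.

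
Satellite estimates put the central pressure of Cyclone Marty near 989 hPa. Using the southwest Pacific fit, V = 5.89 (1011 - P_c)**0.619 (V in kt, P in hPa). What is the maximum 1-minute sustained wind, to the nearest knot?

ΔP = 1011 − 989 = 22 hPa.
22^0.619 ≈ 6.776.
V ≈ 5.89 × 6.776 ≈ 39.9 kt.

40 kt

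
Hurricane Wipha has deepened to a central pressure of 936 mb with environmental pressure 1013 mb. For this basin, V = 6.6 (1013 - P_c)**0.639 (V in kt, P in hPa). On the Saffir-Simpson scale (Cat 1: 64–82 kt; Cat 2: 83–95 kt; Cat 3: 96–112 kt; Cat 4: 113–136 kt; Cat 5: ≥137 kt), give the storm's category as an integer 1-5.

3

ΔP = 1013 − 936 = 77 mb.
V ≈ 6.6 × 77^0.639 = 6.6 × 16.05 ≈ 106 kt.
106 kt falls in the Category 3 band.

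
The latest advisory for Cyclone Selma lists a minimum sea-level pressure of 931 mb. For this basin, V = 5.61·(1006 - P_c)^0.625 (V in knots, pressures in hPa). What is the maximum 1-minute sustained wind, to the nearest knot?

83 kt

ΔP = 1006 − 931 = 75 mb.
75^0.625 ≈ 14.856.
V ≈ 5.61 × 14.856 ≈ 83.3 kt.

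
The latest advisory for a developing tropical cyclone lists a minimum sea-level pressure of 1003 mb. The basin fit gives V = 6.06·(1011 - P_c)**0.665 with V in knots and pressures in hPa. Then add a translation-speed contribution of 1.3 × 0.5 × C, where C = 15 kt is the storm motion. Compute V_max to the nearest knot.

ΔP = 1011 − 1003 = 8 mb.
8^0.665 ≈ 3.986.
V ≈ 6.06 × 3.986 ≈ 24.2 kt.
Translation term: 1.3 × 0.5 × 15 = 9.75 kt.
Corrected V ≈ 33.95 kt → 34 kt.

34 kt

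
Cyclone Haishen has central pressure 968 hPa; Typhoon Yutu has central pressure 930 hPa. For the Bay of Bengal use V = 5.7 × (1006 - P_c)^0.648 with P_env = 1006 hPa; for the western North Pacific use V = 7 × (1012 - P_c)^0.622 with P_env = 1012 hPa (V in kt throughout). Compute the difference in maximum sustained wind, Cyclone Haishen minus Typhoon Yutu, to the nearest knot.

Cyclone Haishen: ΔP = 38; V ≈ 5.7 × 38^0.648 ≈ 60.20 kt.
Typhoon Yutu: ΔP = 82; V ≈ 7 × 82^0.622 ≈ 108.52 kt.
Difference ≈ 60.20 − 108.52 = -48.32 → -48 kt.

-48 kt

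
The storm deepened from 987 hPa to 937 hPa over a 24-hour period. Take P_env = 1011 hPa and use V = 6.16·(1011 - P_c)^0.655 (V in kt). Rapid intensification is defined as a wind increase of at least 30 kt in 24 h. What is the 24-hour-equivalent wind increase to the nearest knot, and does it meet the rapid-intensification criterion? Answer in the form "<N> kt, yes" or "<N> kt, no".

54 kt, yes

V₁: ΔP = 24, V ≈ 6.16 × 24^0.655 ≈ 49.39 kt.
V₂: ΔP = 74, V ≈ 6.16 × 74^0.655 ≈ 103.26 kt.
ΔV over 24 h = 53.87 kt → 24 h equivalent = 53.87 × 24/24 ≈ 53.87 kt.
54 kt ≥ 30 kt ⇒ rapid intensification.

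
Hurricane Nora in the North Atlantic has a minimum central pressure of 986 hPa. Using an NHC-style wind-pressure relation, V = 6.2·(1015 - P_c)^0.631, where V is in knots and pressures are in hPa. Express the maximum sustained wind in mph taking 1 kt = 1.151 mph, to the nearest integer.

ΔP = 1015 − 986 = 29 hPa.
V ≈ 6.2 × 29^0.631 = 6.2 × 8.371 ≈ 51.900 kt.
51.900 × 1.151 ≈ 59.74 mph → 60 mph.

60 mph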